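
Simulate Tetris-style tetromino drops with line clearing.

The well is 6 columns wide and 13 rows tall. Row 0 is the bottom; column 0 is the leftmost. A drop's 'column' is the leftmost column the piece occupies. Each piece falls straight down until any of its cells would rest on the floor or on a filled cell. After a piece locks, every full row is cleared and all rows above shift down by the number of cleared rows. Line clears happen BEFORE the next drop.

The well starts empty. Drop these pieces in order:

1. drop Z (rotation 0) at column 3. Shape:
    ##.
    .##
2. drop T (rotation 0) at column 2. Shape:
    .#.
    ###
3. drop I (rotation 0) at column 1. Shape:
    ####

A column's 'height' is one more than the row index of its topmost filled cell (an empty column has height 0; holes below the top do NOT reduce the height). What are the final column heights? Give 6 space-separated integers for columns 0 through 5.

Drop 1: Z rot0 at col 3 lands with bottom-row=0; cleared 0 line(s) (total 0); column heights now [0 0 0 2 2 1], max=2
Drop 2: T rot0 at col 2 lands with bottom-row=2; cleared 0 line(s) (total 0); column heights now [0 0 3 4 3 1], max=4
Drop 3: I rot0 at col 1 lands with bottom-row=4; cleared 0 line(s) (total 0); column heights now [0 5 5 5 5 1], max=5

Answer: 0 5 5 5 5 1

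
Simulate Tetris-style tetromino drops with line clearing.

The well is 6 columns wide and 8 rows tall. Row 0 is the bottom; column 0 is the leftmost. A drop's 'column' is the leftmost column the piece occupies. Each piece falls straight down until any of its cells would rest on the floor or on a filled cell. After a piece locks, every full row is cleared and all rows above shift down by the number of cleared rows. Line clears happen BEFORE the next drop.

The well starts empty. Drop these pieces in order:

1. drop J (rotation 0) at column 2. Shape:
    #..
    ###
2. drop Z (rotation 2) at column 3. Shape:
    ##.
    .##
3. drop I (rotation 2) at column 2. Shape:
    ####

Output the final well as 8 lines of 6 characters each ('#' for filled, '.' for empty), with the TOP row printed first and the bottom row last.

Drop 1: J rot0 at col 2 lands with bottom-row=0; cleared 0 line(s) (total 0); column heights now [0 0 2 1 1 0], max=2
Drop 2: Z rot2 at col 3 lands with bottom-row=1; cleared 0 line(s) (total 0); column heights now [0 0 2 3 3 2], max=3
Drop 3: I rot2 at col 2 lands with bottom-row=3; cleared 0 line(s) (total 0); column heights now [0 0 4 4 4 4], max=4

Answer: ......
......
......
......
..####
...##.
..#.##
..###.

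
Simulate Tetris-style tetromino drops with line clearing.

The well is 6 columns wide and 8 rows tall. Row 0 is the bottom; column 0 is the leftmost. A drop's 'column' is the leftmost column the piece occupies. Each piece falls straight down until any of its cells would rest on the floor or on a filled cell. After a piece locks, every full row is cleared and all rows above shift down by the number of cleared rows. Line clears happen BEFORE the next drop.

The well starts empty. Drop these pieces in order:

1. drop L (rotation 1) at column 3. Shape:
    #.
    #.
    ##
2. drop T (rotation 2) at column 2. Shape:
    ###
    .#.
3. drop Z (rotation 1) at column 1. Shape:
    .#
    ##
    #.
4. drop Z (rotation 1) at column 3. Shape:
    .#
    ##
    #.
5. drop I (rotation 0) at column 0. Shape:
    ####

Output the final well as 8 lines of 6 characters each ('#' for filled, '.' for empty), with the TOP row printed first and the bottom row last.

Drop 1: L rot1 at col 3 lands with bottom-row=0; cleared 0 line(s) (total 0); column heights now [0 0 0 3 1 0], max=3
Drop 2: T rot2 at col 2 lands with bottom-row=3; cleared 0 line(s) (total 0); column heights now [0 0 5 5 5 0], max=5
Drop 3: Z rot1 at col 1 lands with bottom-row=4; cleared 0 line(s) (total 0); column heights now [0 6 7 5 5 0], max=7
Drop 4: Z rot1 at col 3 lands with bottom-row=5; cleared 0 line(s) (total 0); column heights now [0 6 7 7 8 0], max=8
Drop 5: I rot0 at col 0 lands with bottom-row=7; cleared 0 line(s) (total 0); column heights now [8 8 8 8 8 0], max=8

Answer: #####.
..###.
.###..
.####.
...#..
...#..
...#..
...##.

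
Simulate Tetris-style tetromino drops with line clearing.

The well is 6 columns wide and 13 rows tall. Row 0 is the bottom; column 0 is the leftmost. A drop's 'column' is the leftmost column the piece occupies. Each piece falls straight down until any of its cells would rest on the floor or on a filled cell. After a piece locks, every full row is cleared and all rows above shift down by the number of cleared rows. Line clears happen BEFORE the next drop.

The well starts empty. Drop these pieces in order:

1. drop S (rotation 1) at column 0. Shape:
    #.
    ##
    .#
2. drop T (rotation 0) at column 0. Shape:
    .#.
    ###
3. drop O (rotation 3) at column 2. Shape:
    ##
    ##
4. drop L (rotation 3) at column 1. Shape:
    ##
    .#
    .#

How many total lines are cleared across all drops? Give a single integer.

Answer: 0

Derivation:
Drop 1: S rot1 at col 0 lands with bottom-row=0; cleared 0 line(s) (total 0); column heights now [3 2 0 0 0 0], max=3
Drop 2: T rot0 at col 0 lands with bottom-row=3; cleared 0 line(s) (total 0); column heights now [4 5 4 0 0 0], max=5
Drop 3: O rot3 at col 2 lands with bottom-row=4; cleared 0 line(s) (total 0); column heights now [4 5 6 6 0 0], max=6
Drop 4: L rot3 at col 1 lands with bottom-row=6; cleared 0 line(s) (total 0); column heights now [4 9 9 6 0 0], max=9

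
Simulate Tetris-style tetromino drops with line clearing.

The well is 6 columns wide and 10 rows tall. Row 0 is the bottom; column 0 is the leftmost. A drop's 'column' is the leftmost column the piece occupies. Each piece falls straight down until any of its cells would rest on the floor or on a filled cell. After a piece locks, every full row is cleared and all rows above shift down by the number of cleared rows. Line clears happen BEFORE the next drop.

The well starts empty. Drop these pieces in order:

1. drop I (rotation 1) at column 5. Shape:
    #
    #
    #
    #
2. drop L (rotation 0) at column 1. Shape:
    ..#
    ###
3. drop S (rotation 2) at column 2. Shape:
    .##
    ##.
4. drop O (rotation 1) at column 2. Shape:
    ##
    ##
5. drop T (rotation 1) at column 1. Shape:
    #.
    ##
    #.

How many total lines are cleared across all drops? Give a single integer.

Answer: 0

Derivation:
Drop 1: I rot1 at col 5 lands with bottom-row=0; cleared 0 line(s) (total 0); column heights now [0 0 0 0 0 4], max=4
Drop 2: L rot0 at col 1 lands with bottom-row=0; cleared 0 line(s) (total 0); column heights now [0 1 1 2 0 4], max=4
Drop 3: S rot2 at col 2 lands with bottom-row=2; cleared 0 line(s) (total 0); column heights now [0 1 3 4 4 4], max=4
Drop 4: O rot1 at col 2 lands with bottom-row=4; cleared 0 line(s) (total 0); column heights now [0 1 6 6 4 4], max=6
Drop 5: T rot1 at col 1 lands with bottom-row=5; cleared 0 line(s) (total 0); column heights now [0 8 7 6 4 4], max=8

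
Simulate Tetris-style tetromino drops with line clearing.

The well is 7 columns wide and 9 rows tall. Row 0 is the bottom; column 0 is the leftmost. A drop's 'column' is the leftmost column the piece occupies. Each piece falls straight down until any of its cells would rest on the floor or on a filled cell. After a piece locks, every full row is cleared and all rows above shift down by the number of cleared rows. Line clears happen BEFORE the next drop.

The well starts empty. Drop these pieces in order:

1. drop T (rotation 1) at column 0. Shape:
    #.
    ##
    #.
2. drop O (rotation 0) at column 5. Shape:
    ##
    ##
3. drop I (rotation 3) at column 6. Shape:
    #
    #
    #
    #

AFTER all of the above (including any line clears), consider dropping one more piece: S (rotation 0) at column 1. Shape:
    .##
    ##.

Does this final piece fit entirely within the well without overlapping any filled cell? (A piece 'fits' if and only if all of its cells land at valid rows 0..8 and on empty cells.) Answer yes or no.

Drop 1: T rot1 at col 0 lands with bottom-row=0; cleared 0 line(s) (total 0); column heights now [3 2 0 0 0 0 0], max=3
Drop 2: O rot0 at col 5 lands with bottom-row=0; cleared 0 line(s) (total 0); column heights now [3 2 0 0 0 2 2], max=3
Drop 3: I rot3 at col 6 lands with bottom-row=2; cleared 0 line(s) (total 0); column heights now [3 2 0 0 0 2 6], max=6
Test piece S rot0 at col 1 (width 3): heights before test = [3 2 0 0 0 2 6]; fits = True

Answer: yes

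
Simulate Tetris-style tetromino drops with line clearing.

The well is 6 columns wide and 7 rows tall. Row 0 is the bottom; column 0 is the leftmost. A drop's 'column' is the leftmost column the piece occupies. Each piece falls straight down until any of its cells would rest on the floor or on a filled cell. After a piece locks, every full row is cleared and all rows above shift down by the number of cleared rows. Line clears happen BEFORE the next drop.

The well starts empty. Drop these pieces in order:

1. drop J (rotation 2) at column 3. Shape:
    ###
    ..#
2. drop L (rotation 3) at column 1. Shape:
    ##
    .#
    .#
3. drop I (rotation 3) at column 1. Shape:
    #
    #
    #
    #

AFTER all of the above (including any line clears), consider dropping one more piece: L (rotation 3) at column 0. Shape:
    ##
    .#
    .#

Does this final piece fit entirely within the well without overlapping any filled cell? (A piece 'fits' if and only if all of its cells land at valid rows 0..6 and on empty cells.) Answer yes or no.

Drop 1: J rot2 at col 3 lands with bottom-row=0; cleared 0 line(s) (total 0); column heights now [0 0 0 2 2 2], max=2
Drop 2: L rot3 at col 1 lands with bottom-row=0; cleared 0 line(s) (total 0); column heights now [0 3 3 2 2 2], max=3
Drop 3: I rot3 at col 1 lands with bottom-row=3; cleared 0 line(s) (total 0); column heights now [0 7 3 2 2 2], max=7
Test piece L rot3 at col 0 (width 2): heights before test = [0 7 3 2 2 2]; fits = False

Answer: no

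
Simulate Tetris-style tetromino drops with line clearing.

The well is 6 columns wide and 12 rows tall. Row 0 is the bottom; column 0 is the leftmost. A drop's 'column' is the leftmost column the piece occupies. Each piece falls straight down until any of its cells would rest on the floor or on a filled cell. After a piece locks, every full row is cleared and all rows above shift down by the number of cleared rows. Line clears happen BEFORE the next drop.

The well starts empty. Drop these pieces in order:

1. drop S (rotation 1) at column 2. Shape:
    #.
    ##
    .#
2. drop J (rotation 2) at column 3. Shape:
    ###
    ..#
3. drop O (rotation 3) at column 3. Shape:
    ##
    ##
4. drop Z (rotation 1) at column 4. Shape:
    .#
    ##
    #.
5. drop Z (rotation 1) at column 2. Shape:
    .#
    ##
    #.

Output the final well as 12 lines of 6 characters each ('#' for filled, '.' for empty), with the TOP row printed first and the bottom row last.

Drop 1: S rot1 at col 2 lands with bottom-row=0; cleared 0 line(s) (total 0); column heights now [0 0 3 2 0 0], max=3
Drop 2: J rot2 at col 3 lands with bottom-row=1; cleared 0 line(s) (total 0); column heights now [0 0 3 3 3 3], max=3
Drop 3: O rot3 at col 3 lands with bottom-row=3; cleared 0 line(s) (total 0); column heights now [0 0 3 5 5 3], max=5
Drop 4: Z rot1 at col 4 lands with bottom-row=5; cleared 0 line(s) (total 0); column heights now [0 0 3 5 7 8], max=8
Drop 5: Z rot1 at col 2 lands with bottom-row=4; cleared 0 line(s) (total 0); column heights now [0 0 6 7 7 8], max=8

Answer: ......
......
......
......
.....#
...###
..###.
..###.
...##.
..####
..##.#
...#..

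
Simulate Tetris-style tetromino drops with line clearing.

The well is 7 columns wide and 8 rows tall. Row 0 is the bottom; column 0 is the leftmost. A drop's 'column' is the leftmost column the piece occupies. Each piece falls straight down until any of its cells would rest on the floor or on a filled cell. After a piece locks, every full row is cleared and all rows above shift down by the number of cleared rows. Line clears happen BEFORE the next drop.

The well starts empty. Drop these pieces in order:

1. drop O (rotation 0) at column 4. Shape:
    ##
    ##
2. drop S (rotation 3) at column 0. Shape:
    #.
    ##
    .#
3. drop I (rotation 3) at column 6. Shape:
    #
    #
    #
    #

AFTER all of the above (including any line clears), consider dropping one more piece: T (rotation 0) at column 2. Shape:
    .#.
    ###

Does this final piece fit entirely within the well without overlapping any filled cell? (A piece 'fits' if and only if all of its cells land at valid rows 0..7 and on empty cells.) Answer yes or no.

Answer: yes

Derivation:
Drop 1: O rot0 at col 4 lands with bottom-row=0; cleared 0 line(s) (total 0); column heights now [0 0 0 0 2 2 0], max=2
Drop 2: S rot3 at col 0 lands with bottom-row=0; cleared 0 line(s) (total 0); column heights now [3 2 0 0 2 2 0], max=3
Drop 3: I rot3 at col 6 lands with bottom-row=0; cleared 0 line(s) (total 0); column heights now [3 2 0 0 2 2 4], max=4
Test piece T rot0 at col 2 (width 3): heights before test = [3 2 0 0 2 2 4]; fits = True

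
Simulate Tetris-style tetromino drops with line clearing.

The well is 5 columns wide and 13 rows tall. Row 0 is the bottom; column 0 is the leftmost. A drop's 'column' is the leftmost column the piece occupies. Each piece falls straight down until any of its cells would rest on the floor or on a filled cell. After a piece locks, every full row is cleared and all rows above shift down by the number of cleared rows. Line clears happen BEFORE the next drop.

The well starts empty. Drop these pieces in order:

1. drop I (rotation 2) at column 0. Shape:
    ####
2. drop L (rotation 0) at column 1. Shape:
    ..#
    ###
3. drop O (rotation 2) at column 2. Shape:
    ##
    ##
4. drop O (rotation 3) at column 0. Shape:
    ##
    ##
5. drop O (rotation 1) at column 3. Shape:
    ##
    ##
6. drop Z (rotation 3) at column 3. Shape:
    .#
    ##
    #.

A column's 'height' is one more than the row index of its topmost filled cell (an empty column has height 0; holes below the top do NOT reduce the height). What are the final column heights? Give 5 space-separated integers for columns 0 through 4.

Drop 1: I rot2 at col 0 lands with bottom-row=0; cleared 0 line(s) (total 0); column heights now [1 1 1 1 0], max=1
Drop 2: L rot0 at col 1 lands with bottom-row=1; cleared 0 line(s) (total 0); column heights now [1 2 2 3 0], max=3
Drop 3: O rot2 at col 2 lands with bottom-row=3; cleared 0 line(s) (total 0); column heights now [1 2 5 5 0], max=5
Drop 4: O rot3 at col 0 lands with bottom-row=2; cleared 0 line(s) (total 0); column heights now [4 4 5 5 0], max=5
Drop 5: O rot1 at col 3 lands with bottom-row=5; cleared 0 line(s) (total 0); column heights now [4 4 5 7 7], max=7
Drop 6: Z rot3 at col 3 lands with bottom-row=7; cleared 0 line(s) (total 0); column heights now [4 4 5 9 10], max=10

Answer: 4 4 5 9 10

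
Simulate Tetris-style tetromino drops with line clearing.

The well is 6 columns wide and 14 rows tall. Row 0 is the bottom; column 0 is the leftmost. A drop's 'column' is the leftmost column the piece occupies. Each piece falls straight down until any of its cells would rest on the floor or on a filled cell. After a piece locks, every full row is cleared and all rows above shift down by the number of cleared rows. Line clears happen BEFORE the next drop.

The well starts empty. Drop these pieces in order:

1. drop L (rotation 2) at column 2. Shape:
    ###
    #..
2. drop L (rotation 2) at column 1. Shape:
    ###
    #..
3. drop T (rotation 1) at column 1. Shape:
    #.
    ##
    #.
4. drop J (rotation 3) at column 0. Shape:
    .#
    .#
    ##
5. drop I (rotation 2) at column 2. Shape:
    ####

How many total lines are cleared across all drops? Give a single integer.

Answer: 0

Derivation:
Drop 1: L rot2 at col 2 lands with bottom-row=0; cleared 0 line(s) (total 0); column heights now [0 0 2 2 2 0], max=2
Drop 2: L rot2 at col 1 lands with bottom-row=1; cleared 0 line(s) (total 0); column heights now [0 3 3 3 2 0], max=3
Drop 3: T rot1 at col 1 lands with bottom-row=3; cleared 0 line(s) (total 0); column heights now [0 6 5 3 2 0], max=6
Drop 4: J rot3 at col 0 lands with bottom-row=6; cleared 0 line(s) (total 0); column heights now [7 9 5 3 2 0], max=9
Drop 5: I rot2 at col 2 lands with bottom-row=5; cleared 0 line(s) (total 0); column heights now [7 9 6 6 6 6], max=9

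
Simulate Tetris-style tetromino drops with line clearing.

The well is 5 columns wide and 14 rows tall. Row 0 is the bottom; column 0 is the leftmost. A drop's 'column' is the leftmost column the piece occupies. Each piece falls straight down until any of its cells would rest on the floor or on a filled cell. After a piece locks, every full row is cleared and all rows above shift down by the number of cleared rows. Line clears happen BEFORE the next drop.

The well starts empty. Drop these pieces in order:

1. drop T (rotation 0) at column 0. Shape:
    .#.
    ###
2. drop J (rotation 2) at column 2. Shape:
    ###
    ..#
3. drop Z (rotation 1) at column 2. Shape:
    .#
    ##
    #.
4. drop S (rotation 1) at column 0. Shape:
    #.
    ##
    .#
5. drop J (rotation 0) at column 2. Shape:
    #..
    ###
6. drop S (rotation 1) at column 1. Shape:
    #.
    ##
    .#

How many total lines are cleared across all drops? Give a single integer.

Drop 1: T rot0 at col 0 lands with bottom-row=0; cleared 0 line(s) (total 0); column heights now [1 2 1 0 0], max=2
Drop 2: J rot2 at col 2 lands with bottom-row=0; cleared 0 line(s) (total 0); column heights now [1 2 2 2 2], max=2
Drop 3: Z rot1 at col 2 lands with bottom-row=2; cleared 0 line(s) (total 0); column heights now [1 2 4 5 2], max=5
Drop 4: S rot1 at col 0 lands with bottom-row=2; cleared 0 line(s) (total 0); column heights now [5 4 4 5 2], max=5
Drop 5: J rot0 at col 2 lands with bottom-row=5; cleared 0 line(s) (total 0); column heights now [5 4 7 6 6], max=7
Drop 6: S rot1 at col 1 lands with bottom-row=7; cleared 0 line(s) (total 0); column heights now [5 10 9 6 6], max=10

Answer: 0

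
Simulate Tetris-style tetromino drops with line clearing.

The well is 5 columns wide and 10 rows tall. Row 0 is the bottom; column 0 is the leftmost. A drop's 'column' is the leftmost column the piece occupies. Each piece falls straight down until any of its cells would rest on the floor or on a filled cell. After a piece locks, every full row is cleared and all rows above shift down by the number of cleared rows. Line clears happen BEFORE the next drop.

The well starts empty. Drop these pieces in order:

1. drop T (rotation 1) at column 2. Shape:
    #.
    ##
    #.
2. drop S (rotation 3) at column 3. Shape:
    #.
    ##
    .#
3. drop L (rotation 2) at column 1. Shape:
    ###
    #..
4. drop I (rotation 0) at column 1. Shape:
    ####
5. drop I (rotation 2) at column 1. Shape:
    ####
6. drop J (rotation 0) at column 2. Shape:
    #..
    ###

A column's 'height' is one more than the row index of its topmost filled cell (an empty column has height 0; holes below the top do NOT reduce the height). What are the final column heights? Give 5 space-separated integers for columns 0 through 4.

Drop 1: T rot1 at col 2 lands with bottom-row=0; cleared 0 line(s) (total 0); column heights now [0 0 3 2 0], max=3
Drop 2: S rot3 at col 3 lands with bottom-row=1; cleared 0 line(s) (total 0); column heights now [0 0 3 4 3], max=4
Drop 3: L rot2 at col 1 lands with bottom-row=3; cleared 0 line(s) (total 0); column heights now [0 5 5 5 3], max=5
Drop 4: I rot0 at col 1 lands with bottom-row=5; cleared 0 line(s) (total 0); column heights now [0 6 6 6 6], max=6
Drop 5: I rot2 at col 1 lands with bottom-row=6; cleared 0 line(s) (total 0); column heights now [0 7 7 7 7], max=7
Drop 6: J rot0 at col 2 lands with bottom-row=7; cleared 0 line(s) (total 0); column heights now [0 7 9 8 8], max=9

Answer: 0 7 9 8 8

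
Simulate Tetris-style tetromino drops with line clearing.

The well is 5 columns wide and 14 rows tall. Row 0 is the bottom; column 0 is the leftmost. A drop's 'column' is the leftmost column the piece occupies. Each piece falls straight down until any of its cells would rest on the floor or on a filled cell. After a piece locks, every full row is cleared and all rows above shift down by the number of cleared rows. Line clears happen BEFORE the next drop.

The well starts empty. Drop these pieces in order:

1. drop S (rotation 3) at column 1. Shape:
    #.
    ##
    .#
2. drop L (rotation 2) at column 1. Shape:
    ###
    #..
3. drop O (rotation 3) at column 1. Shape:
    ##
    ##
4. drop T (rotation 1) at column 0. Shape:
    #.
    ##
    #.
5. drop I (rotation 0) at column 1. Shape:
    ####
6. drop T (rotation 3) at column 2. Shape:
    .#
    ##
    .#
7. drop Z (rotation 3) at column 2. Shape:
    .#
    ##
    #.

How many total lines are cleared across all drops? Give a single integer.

Drop 1: S rot3 at col 1 lands with bottom-row=0; cleared 0 line(s) (total 0); column heights now [0 3 2 0 0], max=3
Drop 2: L rot2 at col 1 lands with bottom-row=3; cleared 0 line(s) (total 0); column heights now [0 5 5 5 0], max=5
Drop 3: O rot3 at col 1 lands with bottom-row=5; cleared 0 line(s) (total 0); column heights now [0 7 7 5 0], max=7
Drop 4: T rot1 at col 0 lands with bottom-row=6; cleared 0 line(s) (total 0); column heights now [9 8 7 5 0], max=9
Drop 5: I rot0 at col 1 lands with bottom-row=8; cleared 1 line(s) (total 1); column heights now [8 8 7 5 0], max=8
Drop 6: T rot3 at col 2 lands with bottom-row=6; cleared 0 line(s) (total 1); column heights now [8 8 8 9 0], max=9
Drop 7: Z rot3 at col 2 lands with bottom-row=8; cleared 0 line(s) (total 1); column heights now [8 8 10 11 0], max=11

Answer: 1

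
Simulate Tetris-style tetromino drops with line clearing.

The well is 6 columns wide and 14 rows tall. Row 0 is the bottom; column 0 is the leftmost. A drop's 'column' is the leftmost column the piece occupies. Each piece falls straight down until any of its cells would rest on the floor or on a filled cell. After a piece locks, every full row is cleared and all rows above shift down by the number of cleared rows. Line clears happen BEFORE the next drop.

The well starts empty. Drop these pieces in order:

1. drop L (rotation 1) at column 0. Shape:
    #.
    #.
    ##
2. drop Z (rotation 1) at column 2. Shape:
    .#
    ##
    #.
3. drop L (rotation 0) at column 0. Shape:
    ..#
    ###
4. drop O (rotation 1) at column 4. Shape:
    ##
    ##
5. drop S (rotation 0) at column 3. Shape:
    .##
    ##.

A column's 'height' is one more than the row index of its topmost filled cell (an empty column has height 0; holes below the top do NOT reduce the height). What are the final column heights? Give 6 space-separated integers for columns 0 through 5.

Answer: 4 4 5 4 5 5

Derivation:
Drop 1: L rot1 at col 0 lands with bottom-row=0; cleared 0 line(s) (total 0); column heights now [3 1 0 0 0 0], max=3
Drop 2: Z rot1 at col 2 lands with bottom-row=0; cleared 0 line(s) (total 0); column heights now [3 1 2 3 0 0], max=3
Drop 3: L rot0 at col 0 lands with bottom-row=3; cleared 0 line(s) (total 0); column heights now [4 4 5 3 0 0], max=5
Drop 4: O rot1 at col 4 lands with bottom-row=0; cleared 0 line(s) (total 0); column heights now [4 4 5 3 2 2], max=5
Drop 5: S rot0 at col 3 lands with bottom-row=3; cleared 0 line(s) (total 0); column heights now [4 4 5 4 5 5], max=5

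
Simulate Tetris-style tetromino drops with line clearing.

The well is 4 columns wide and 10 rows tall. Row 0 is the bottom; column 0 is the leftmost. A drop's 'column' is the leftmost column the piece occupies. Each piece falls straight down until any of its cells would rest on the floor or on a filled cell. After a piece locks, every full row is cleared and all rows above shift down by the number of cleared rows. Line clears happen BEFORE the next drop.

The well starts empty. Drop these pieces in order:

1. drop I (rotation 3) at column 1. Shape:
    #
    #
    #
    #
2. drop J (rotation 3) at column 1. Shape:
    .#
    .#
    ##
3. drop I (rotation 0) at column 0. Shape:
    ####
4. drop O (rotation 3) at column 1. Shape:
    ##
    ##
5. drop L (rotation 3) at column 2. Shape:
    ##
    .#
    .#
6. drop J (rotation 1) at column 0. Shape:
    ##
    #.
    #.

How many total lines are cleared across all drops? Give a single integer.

Drop 1: I rot3 at col 1 lands with bottom-row=0; cleared 0 line(s) (total 0); column heights now [0 4 0 0], max=4
Drop 2: J rot3 at col 1 lands with bottom-row=4; cleared 0 line(s) (total 0); column heights now [0 5 7 0], max=7
Drop 3: I rot0 at col 0 lands with bottom-row=7; cleared 1 line(s) (total 1); column heights now [0 5 7 0], max=7
Drop 4: O rot3 at col 1 lands with bottom-row=7; cleared 0 line(s) (total 1); column heights now [0 9 9 0], max=9
Drop 5: L rot3 at col 2 lands with bottom-row=7; cleared 0 line(s) (total 1); column heights now [0 9 10 10], max=10
Drop 6: J rot1 at col 0 lands with bottom-row=7; cleared 3 line(s) (total 4); column heights now [0 5 7 0], max=7

Answer: 4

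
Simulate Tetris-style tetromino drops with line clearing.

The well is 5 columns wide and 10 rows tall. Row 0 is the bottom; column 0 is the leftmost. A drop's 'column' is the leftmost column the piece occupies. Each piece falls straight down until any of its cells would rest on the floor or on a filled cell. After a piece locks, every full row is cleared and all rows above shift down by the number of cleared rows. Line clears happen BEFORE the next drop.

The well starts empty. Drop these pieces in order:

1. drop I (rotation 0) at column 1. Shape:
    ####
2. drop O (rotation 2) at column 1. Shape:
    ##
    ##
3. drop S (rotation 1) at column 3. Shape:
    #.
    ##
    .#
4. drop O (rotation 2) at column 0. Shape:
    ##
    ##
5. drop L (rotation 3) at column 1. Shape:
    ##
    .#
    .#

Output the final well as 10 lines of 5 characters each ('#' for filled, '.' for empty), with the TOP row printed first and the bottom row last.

Answer: .....
.....
.....
.....
.##..
###..
####.
.####
.##.#
.####

Derivation:
Drop 1: I rot0 at col 1 lands with bottom-row=0; cleared 0 line(s) (total 0); column heights now [0 1 1 1 1], max=1
Drop 2: O rot2 at col 1 lands with bottom-row=1; cleared 0 line(s) (total 0); column heights now [0 3 3 1 1], max=3
Drop 3: S rot1 at col 3 lands with bottom-row=1; cleared 0 line(s) (total 0); column heights now [0 3 3 4 3], max=4
Drop 4: O rot2 at col 0 lands with bottom-row=3; cleared 0 line(s) (total 0); column heights now [5 5 3 4 3], max=5
Drop 5: L rot3 at col 1 lands with bottom-row=3; cleared 0 line(s) (total 0); column heights now [5 6 6 4 3], max=6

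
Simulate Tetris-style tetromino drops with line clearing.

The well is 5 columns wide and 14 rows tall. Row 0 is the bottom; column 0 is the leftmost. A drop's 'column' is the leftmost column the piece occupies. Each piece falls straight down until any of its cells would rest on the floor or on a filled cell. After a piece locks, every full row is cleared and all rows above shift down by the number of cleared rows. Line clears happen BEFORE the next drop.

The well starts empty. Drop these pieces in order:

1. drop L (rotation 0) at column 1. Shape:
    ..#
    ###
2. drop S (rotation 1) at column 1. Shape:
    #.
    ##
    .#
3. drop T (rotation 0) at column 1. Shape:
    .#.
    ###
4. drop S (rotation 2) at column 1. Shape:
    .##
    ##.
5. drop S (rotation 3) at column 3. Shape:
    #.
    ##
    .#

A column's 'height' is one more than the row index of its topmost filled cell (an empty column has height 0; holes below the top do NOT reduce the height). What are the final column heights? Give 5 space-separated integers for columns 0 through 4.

Answer: 0 7 8 10 9

Derivation:
Drop 1: L rot0 at col 1 lands with bottom-row=0; cleared 0 line(s) (total 0); column heights now [0 1 1 2 0], max=2
Drop 2: S rot1 at col 1 lands with bottom-row=1; cleared 0 line(s) (total 0); column heights now [0 4 3 2 0], max=4
Drop 3: T rot0 at col 1 lands with bottom-row=4; cleared 0 line(s) (total 0); column heights now [0 5 6 5 0], max=6
Drop 4: S rot2 at col 1 lands with bottom-row=6; cleared 0 line(s) (total 0); column heights now [0 7 8 8 0], max=8
Drop 5: S rot3 at col 3 lands with bottom-row=7; cleared 0 line(s) (total 0); column heights now [0 7 8 10 9], max=10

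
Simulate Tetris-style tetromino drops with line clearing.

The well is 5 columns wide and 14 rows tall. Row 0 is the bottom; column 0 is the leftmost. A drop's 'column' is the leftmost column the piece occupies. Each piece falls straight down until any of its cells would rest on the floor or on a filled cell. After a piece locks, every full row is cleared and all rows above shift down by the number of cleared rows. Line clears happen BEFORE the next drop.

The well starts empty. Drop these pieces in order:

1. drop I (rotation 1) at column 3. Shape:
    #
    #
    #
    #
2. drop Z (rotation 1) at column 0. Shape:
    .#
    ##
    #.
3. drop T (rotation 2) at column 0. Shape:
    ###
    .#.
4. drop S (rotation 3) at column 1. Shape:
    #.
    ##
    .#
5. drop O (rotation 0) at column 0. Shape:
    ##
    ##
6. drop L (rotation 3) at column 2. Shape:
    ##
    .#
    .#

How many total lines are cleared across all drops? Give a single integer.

Drop 1: I rot1 at col 3 lands with bottom-row=0; cleared 0 line(s) (total 0); column heights now [0 0 0 4 0], max=4
Drop 2: Z rot1 at col 0 lands with bottom-row=0; cleared 0 line(s) (total 0); column heights now [2 3 0 4 0], max=4
Drop 3: T rot2 at col 0 lands with bottom-row=3; cleared 0 line(s) (total 0); column heights now [5 5 5 4 0], max=5
Drop 4: S rot3 at col 1 lands with bottom-row=5; cleared 0 line(s) (total 0); column heights now [5 8 7 4 0], max=8
Drop 5: O rot0 at col 0 lands with bottom-row=8; cleared 0 line(s) (total 0); column heights now [10 10 7 4 0], max=10
Drop 6: L rot3 at col 2 lands with bottom-row=5; cleared 0 line(s) (total 0); column heights now [10 10 8 8 0], max=10

Answer: 0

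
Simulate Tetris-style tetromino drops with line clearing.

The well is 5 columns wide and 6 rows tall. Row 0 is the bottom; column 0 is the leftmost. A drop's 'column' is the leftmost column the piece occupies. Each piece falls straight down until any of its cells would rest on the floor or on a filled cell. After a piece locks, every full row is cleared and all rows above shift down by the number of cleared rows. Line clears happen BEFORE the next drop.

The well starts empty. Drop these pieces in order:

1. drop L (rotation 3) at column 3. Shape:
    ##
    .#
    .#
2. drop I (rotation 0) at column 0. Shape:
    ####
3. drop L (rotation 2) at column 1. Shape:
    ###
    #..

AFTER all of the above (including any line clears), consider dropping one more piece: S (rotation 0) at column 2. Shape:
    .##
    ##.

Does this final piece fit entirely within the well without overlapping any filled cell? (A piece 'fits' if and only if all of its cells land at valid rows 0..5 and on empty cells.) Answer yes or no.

Answer: no

Derivation:
Drop 1: L rot3 at col 3 lands with bottom-row=0; cleared 0 line(s) (total 0); column heights now [0 0 0 3 3], max=3
Drop 2: I rot0 at col 0 lands with bottom-row=3; cleared 0 line(s) (total 0); column heights now [4 4 4 4 3], max=4
Drop 3: L rot2 at col 1 lands with bottom-row=4; cleared 0 line(s) (total 0); column heights now [4 6 6 6 3], max=6
Test piece S rot0 at col 2 (width 3): heights before test = [4 6 6 6 3]; fits = False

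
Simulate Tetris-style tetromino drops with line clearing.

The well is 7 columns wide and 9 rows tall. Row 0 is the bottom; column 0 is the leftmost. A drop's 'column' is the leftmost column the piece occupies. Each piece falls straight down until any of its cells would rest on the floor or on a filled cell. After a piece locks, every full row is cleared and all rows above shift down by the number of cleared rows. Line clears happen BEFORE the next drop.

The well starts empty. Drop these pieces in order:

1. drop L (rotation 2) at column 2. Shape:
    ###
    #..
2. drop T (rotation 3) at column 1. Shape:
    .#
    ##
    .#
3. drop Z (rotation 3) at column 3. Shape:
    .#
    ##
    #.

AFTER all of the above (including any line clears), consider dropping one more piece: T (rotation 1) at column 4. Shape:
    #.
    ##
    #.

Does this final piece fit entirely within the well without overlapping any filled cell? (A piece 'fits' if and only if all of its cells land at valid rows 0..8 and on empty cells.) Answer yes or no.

Answer: yes

Derivation:
Drop 1: L rot2 at col 2 lands with bottom-row=0; cleared 0 line(s) (total 0); column heights now [0 0 2 2 2 0 0], max=2
Drop 2: T rot3 at col 1 lands with bottom-row=2; cleared 0 line(s) (total 0); column heights now [0 4 5 2 2 0 0], max=5
Drop 3: Z rot3 at col 3 lands with bottom-row=2; cleared 0 line(s) (total 0); column heights now [0 4 5 4 5 0 0], max=5
Test piece T rot1 at col 4 (width 2): heights before test = [0 4 5 4 5 0 0]; fits = True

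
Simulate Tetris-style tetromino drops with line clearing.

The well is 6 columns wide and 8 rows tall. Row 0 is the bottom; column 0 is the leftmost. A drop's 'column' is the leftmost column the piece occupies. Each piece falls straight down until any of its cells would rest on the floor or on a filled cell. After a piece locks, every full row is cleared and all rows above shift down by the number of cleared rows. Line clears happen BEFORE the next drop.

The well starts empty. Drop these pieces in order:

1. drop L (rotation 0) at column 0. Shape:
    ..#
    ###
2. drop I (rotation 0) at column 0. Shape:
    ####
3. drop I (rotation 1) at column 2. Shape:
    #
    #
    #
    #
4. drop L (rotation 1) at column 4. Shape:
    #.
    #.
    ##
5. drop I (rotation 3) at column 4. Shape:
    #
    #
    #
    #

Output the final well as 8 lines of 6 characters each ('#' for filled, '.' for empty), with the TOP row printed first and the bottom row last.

Answer: ......
..#.#.
..#.#.
..#.#.
..#.#.
#####.
..#.#.
###.##

Derivation:
Drop 1: L rot0 at col 0 lands with bottom-row=0; cleared 0 line(s) (total 0); column heights now [1 1 2 0 0 0], max=2
Drop 2: I rot0 at col 0 lands with bottom-row=2; cleared 0 line(s) (total 0); column heights now [3 3 3 3 0 0], max=3
Drop 3: I rot1 at col 2 lands with bottom-row=3; cleared 0 line(s) (total 0); column heights now [3 3 7 3 0 0], max=7
Drop 4: L rot1 at col 4 lands with bottom-row=0; cleared 0 line(s) (total 0); column heights now [3 3 7 3 3 1], max=7
Drop 5: I rot3 at col 4 lands with bottom-row=3; cleared 0 line(s) (total 0); column heights now [3 3 7 3 7 1], max=7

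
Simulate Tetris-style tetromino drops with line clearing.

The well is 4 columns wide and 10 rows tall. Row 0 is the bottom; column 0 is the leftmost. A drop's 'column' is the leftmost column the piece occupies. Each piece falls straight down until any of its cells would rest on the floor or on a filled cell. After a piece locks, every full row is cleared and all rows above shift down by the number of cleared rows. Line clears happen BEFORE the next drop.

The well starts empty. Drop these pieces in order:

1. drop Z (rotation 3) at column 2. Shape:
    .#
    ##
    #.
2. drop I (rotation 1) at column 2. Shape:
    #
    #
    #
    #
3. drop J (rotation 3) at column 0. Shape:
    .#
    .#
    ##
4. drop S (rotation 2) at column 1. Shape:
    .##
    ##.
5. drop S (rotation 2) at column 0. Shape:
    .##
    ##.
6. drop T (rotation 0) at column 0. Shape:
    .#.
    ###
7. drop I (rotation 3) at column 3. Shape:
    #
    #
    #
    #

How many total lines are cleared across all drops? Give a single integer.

Drop 1: Z rot3 at col 2 lands with bottom-row=0; cleared 0 line(s) (total 0); column heights now [0 0 2 3], max=3
Drop 2: I rot1 at col 2 lands with bottom-row=2; cleared 0 line(s) (total 0); column heights now [0 0 6 3], max=6
Drop 3: J rot3 at col 0 lands with bottom-row=0; cleared 0 line(s) (total 0); column heights now [1 3 6 3], max=6
Drop 4: S rot2 at col 1 lands with bottom-row=6; cleared 0 line(s) (total 0); column heights now [1 7 8 8], max=8
Drop 5: S rot2 at col 0 lands with bottom-row=7; cleared 1 line(s) (total 1); column heights now [1 8 8 3], max=8
Drop 6: T rot0 at col 0 lands with bottom-row=8; cleared 0 line(s) (total 1); column heights now [9 10 9 3], max=10
Drop 7: I rot3 at col 3 lands with bottom-row=3; cleared 0 line(s) (total 1); column heights now [9 10 9 7], max=10

Answer: 1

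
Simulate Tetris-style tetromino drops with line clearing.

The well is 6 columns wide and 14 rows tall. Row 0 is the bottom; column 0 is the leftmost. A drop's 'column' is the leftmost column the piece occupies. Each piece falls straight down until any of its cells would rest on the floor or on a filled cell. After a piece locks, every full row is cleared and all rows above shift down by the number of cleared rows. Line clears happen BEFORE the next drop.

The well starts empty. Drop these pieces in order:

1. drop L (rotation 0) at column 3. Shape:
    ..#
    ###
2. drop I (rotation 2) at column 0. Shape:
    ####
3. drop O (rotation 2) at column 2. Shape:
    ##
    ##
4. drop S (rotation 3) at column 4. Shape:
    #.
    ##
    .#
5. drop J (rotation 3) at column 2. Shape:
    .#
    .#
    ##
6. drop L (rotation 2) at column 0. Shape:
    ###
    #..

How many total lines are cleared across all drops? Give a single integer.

Drop 1: L rot0 at col 3 lands with bottom-row=0; cleared 0 line(s) (total 0); column heights now [0 0 0 1 1 2], max=2
Drop 2: I rot2 at col 0 lands with bottom-row=1; cleared 0 line(s) (total 0); column heights now [2 2 2 2 1 2], max=2
Drop 3: O rot2 at col 2 lands with bottom-row=2; cleared 0 line(s) (total 0); column heights now [2 2 4 4 1 2], max=4
Drop 4: S rot3 at col 4 lands with bottom-row=2; cleared 0 line(s) (total 0); column heights now [2 2 4 4 5 4], max=5
Drop 5: J rot3 at col 2 lands with bottom-row=4; cleared 0 line(s) (total 0); column heights now [2 2 5 7 5 4], max=7
Drop 6: L rot2 at col 0 lands with bottom-row=4; cleared 0 line(s) (total 0); column heights now [6 6 6 7 5 4], max=7

Answer: 0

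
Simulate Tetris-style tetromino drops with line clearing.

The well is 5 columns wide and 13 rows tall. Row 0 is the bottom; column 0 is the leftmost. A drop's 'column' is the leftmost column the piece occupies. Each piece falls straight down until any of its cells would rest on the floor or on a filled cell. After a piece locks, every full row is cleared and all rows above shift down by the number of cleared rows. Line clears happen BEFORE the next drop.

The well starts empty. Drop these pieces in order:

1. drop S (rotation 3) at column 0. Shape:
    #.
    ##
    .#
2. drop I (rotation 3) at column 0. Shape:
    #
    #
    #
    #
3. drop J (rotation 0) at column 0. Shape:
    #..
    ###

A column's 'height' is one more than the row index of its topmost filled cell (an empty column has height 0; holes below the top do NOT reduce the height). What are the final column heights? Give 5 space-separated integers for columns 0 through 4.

Drop 1: S rot3 at col 0 lands with bottom-row=0; cleared 0 line(s) (total 0); column heights now [3 2 0 0 0], max=3
Drop 2: I rot3 at col 0 lands with bottom-row=3; cleared 0 line(s) (total 0); column heights now [7 2 0 0 0], max=7
Drop 3: J rot0 at col 0 lands with bottom-row=7; cleared 0 line(s) (total 0); column heights now [9 8 8 0 0], max=9

Answer: 9 8 8 0 0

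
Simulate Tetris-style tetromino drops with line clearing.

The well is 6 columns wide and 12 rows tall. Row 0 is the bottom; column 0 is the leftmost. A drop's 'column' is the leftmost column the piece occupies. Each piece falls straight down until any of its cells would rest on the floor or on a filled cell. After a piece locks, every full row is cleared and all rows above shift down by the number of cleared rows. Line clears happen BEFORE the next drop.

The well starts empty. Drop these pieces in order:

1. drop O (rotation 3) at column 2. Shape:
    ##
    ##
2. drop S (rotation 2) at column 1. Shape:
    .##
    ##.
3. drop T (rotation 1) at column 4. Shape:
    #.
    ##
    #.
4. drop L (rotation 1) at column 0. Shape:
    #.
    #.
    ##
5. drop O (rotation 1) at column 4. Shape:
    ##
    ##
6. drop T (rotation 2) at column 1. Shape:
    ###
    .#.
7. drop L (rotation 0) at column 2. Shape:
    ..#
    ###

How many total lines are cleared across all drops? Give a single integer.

Answer: 1

Derivation:
Drop 1: O rot3 at col 2 lands with bottom-row=0; cleared 0 line(s) (total 0); column heights now [0 0 2 2 0 0], max=2
Drop 2: S rot2 at col 1 lands with bottom-row=2; cleared 0 line(s) (total 0); column heights now [0 3 4 4 0 0], max=4
Drop 3: T rot1 at col 4 lands with bottom-row=0; cleared 0 line(s) (total 0); column heights now [0 3 4 4 3 2], max=4
Drop 4: L rot1 at col 0 lands with bottom-row=3; cleared 0 line(s) (total 0); column heights now [6 4 4 4 3 2], max=6
Drop 5: O rot1 at col 4 lands with bottom-row=3; cleared 1 line(s) (total 1); column heights now [5 3 3 2 4 4], max=5
Drop 6: T rot2 at col 1 lands with bottom-row=3; cleared 0 line(s) (total 1); column heights now [5 5 5 5 4 4], max=5
Drop 7: L rot0 at col 2 lands with bottom-row=5; cleared 0 line(s) (total 1); column heights now [5 5 6 6 7 4], max=7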